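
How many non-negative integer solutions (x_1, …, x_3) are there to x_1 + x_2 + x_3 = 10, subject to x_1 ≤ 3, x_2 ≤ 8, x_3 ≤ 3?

Ignoring the caps, the number of non-negative solutions to x_1+…+x_3 = 10 is C(12,2) = 66.
Subtract solutions that violate a single cap (substitute x_i' = x_i − (cap_i+1)): x_1 ≥ 4 gives C(8,2) = 28; x_2 ≥ 9 gives C(3,2) = 3; x_3 ≥ 4 gives C(8,2) = 28. Together 59.
Add back pairs where two caps are both exceeded: 0 + 6 + 0 = 6.
By inclusion–exclusion the count is 66 − 59 + 6 = 13.

13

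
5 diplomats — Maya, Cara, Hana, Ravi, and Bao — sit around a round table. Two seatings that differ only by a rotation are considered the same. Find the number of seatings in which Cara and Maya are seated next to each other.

Glue Cara and Maya into a block (2 internal orders). Seating 4 units around a circle gives (3)! arrangements.
So 2 × (3)! = 2 × 6 = 12.

12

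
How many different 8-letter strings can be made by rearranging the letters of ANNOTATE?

5040

Letter multiplicities in ANNOTATE: A×2, E×1, N×2, O×1, T×2.
So there are 8! / (2!·2!·2!) = 5040 distinguishable arrangements.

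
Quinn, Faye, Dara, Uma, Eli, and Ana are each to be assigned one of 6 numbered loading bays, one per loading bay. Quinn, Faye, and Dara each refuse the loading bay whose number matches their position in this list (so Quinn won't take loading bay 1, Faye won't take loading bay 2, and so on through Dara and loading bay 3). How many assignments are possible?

Let Aᵢ (for i ∈ {1, 2, 3}) be the placements that put person i in their forbidden loading bay. Any j of these fix j positions, leaving (6−j)! ways to fill the rest, and there are C(3,j) ways to pick which j.
By inclusion–exclusion, the number of valid placements is Σ_{j=0}^{3} (−1)^j C(3,j)·(6−j)!.
Computing: 720 − 360 + 72 − 6 = 426.

426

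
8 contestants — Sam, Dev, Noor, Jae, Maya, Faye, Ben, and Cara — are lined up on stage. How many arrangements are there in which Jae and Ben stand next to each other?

10080

Place the 6 others and the Jae-Ben pair as 7 objects in a line; the pair has 2 internal arrangements.
So the count is 2·(7)! = 10080.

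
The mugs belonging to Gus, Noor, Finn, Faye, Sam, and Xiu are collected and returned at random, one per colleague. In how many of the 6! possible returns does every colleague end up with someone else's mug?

265

This is the derangement count D_6: permutations of 6 items with no fixed point.
By inclusion–exclusion this is Σ_{j=0}^{6} (−1)^j C(6,j)·(6−j)!.
Computing: 720 − 720 + 360 − 120 + 30 − 6 + 1 = 265.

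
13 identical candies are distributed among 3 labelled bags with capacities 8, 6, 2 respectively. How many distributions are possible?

9

Without the upper bounds there are C(15,2) = 105 ways to split 13 among 3 bags.
Subtract solutions that violate a single cap (substitute x_i' = x_i − (cap_i+1)): x_1 ≥ 9 gives C(6,2) = 15; x_2 ≥ 7 gives C(8,2) = 28; x_3 ≥ 3 gives C(12,2) = 66. Together 109.
Add back pairs where two caps are both exceeded: 0 + 3 + 10 = 13.
By inclusion–exclusion the count is 105 − 109 + 13 = 9.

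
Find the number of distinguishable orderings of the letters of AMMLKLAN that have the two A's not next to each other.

There are 8!/(2!·2!·2!) = 5040 arrangements of AMMLKLAN in total.
Arrangements with the A's together: treat AA as one letter, giving (7)!/(2!·2!) = 1260.
Subtracting, 5040 − 1260 = 3780 arrangements keep the A's apart.

3780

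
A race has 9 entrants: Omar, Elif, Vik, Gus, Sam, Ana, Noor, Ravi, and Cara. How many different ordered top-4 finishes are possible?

3024

This is an ordered selection of 4 from 9: P(9,4).
That gives 9 × 8 × 7 × 6 = 3024.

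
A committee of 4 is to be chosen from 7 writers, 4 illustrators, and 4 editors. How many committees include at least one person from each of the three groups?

672

Total 4-person selections from all 15: C(15,4) = 1365.
Selections missing a whole group: no writers → C(8,4) = 70; no illustrators → C(11,4) = 330; no editors → C(11,4) = 330.
Add back selections omitting two groups (i.e. drawn from a single group): C(7,4) + C(4,4) + C(4,4) = 37.
By inclusion–exclusion: 1365 − 730 + 37 = 672.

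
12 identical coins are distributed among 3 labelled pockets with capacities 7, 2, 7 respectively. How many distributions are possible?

By stars and bars, unrestricted non-negative solutions to x_1+…+x_3 = 12 number C(12+2,2) = 91.
Subtract solutions that violate a single cap (substitute x_i' = x_i − (cap_i+1)): x_1 ≥ 8 gives C(6,2) = 15; x_2 ≥ 3 gives C(11,2) = 55; x_3 ≥ 8 gives C(6,2) = 15. Together 85.
Add back pairs where two caps are both exceeded: 3 + 0 + 3 = 6.
By inclusion–exclusion the count is 91 − 85 + 6 = 12.

12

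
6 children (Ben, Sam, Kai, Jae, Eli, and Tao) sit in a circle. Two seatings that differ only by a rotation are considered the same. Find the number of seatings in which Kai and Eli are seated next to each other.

48

Glue Kai and Eli into a block (2 internal orders). Seating 5 units around a circle gives (4)! arrangements.
So 2 × (4)! = 2 × 24 = 48.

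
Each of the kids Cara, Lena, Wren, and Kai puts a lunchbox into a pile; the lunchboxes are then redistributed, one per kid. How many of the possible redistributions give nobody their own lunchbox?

Let Aᵢ be the assignments in which kid i gets their own lunchbox. We want the size of the complement of A₁∪…∪A_4.
By inclusion–exclusion this is Σ_{j=0}^{4} (−1)^j C(4,j)·(4−j)!.
Computing: 24 − 24 + 12 − 4 + 1 = 9.

9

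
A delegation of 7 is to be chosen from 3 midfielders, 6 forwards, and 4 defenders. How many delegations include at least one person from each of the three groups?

Unrestricted: C(13,7) = 1716 ways to pick any 7 of the 13.
Subtract selections that omit an entire group: no midfielders → C(10,7) = 120; no forwards → C(7,7) = 1; no defenders → C(9,7) = 36.
Add back selections omitting two groups (i.e. drawn from a single group): C(3,7) + C(6,7) + C(4,7) = 0.
By inclusion–exclusion: 1716 − 157 + 0 = 1559.

1559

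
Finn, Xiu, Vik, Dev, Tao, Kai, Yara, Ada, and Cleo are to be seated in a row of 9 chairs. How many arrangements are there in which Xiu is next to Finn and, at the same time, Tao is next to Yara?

20160

Treat {Xiu,Finn} as one block (2 orders) and {Tao,Yara} as another (2 orders).
That leaves 7 units to arrange: 2 × 2 × 7! = 4 × 5040 = 20160.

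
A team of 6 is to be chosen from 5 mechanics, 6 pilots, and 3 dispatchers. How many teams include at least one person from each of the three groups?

With no constraint there are C(14,6) = 3003 possible selections.
Selections missing a whole group: no mechanics → C(9,6) = 84; no pilots → C(8,6) = 28; no dispatchers → C(11,6) = 462.
Add back selections omitting two groups (i.e. drawn from a single group): C(5,6) + C(6,6) + C(3,6) = 1.
By inclusion–exclusion: 3003 − 574 + 1 = 2430.

2430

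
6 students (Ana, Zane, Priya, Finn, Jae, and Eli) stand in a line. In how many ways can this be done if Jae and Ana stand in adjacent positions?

240

Treat {Jae, Ana} as a single unit. There are 5 units to order, and the pair itself can be ordered 2 ways.
So the count is 2·(5)! = 240.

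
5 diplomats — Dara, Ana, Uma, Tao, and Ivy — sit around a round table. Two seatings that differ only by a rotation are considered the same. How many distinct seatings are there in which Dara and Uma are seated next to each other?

12

Glue Dara and Uma into a block (2 internal orders). Seating 4 units around a circle gives (3)! arrangements.
So 2 × (3)! = 2 × 6 = 12.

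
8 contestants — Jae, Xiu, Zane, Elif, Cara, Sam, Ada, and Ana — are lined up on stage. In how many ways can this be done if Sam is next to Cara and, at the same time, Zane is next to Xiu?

2880

Treat {Sam,Cara} as one block (2 orders) and {Zane,Xiu} as another (2 orders).
That leaves 6 units to arrange: 2 × 2 × 6! = 4 × 720 = 2880.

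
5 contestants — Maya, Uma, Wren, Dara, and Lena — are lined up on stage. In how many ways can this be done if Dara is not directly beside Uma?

Of the 5! = 120 arrangements, those with Dara and Uma adjacent number 2 × 4! = 48 (treat the pair as a block with 2 internal orders).
Complementary counting: 120 − 48 = 72.

72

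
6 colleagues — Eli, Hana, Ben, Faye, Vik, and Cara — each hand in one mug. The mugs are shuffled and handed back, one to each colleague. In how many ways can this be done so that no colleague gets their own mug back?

Let Aᵢ be the assignments in which colleague i gets their own mug. We want the size of the complement of A₁∪…∪A_6.
By inclusion–exclusion this is Σ_{j=0}^{6} (−1)^j C(6,j)·(6−j)!.
Computing: 720 − 720 + 360 − 120 + 30 − 6 + 1 = 265.

265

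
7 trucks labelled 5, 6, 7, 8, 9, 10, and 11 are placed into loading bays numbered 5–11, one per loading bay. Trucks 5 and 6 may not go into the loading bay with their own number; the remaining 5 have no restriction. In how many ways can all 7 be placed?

Let Aᵢ (for i ∈ {5, 6}) be the placements that put truck i in its forbidden loading bay. Any j of these fix j positions, leaving (7−j)! ways to fill the rest, and there are C(2,j) ways to pick which j.
By inclusion–exclusion, the number of valid placements is Σ_{j=0}^{2} (−1)^j C(2,j)·(7−j)!.
Computing: 5040 − 1440 + 120 = 3720.

3720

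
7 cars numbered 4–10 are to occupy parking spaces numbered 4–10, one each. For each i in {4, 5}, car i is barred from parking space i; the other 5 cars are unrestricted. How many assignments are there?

3720

Let Aᵢ (for i ∈ {4, 5}) be the placements that put car i in its forbidden parking space. Any j of these fix j positions, leaving (7−j)! ways to fill the rest, and there are C(2,j) ways to pick which j.
By inclusion–exclusion, the number of valid placements is Σ_{j=0}^{2} (−1)^j C(2,j)·(7−j)!.
Computing: 5040 − 1440 + 120 = 3720.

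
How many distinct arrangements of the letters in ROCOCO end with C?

20

Fix C in the last position and arrange the remaining 5 letters.
Those 5 letters have O appearing 3 times, giving (5)!/(3!) = 20.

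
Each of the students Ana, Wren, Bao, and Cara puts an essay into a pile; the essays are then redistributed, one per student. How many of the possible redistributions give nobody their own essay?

9

This is the derangement count D_4: permutations of 4 items with no fixed point.
By inclusion–exclusion this is Σ_{j=0}^{4} (−1)^j C(4,j)·(4−j)!.
Computing: 24 − 24 + 12 − 4 + 1 = 9.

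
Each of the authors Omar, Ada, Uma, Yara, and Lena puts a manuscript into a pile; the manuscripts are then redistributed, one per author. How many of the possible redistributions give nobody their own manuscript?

44

Count assignments avoiding every fixed point. For any j of the 5 authors fixed to their own manuscript, the other 5−j can be arranged in (5−j)! ways.
By inclusion–exclusion this is Σ_{j=0}^{5} (−1)^j C(5,j)·(5−j)!.
Computing: 120 − 120 + 60 − 20 + 5 − 1 = 44.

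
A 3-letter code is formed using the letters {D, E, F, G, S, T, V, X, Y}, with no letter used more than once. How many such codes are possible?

504

This is a permutation of 3 out of 9: P(9,3) = 9!/6!.
That product is 9 × 8 × 7 = 504.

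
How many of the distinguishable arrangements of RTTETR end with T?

With the last slot taken by T, it remains to arrange the other 5 letters (RTETR).
Those 5 letters have R appearing twice and T appearing twice, giving (5)!/(2!·2!) = 30.

30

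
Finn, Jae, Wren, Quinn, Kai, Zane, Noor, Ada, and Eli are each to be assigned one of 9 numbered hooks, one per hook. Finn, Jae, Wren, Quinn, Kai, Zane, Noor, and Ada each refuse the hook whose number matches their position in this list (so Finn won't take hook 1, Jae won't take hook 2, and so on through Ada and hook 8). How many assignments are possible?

Let Aᵢ (for 1 ≤ i ≤ 8) be the placements that put person i in their forbidden hook. Any j of these fix j positions, leaving (9−j)! ways to fill the rest, and there are C(8,j) ways to pick which j.
By inclusion–exclusion, the number of valid placements is Σ_{j=0}^{8} (−1)^j C(8,j)·(9−j)!.
Computing: 362880 − 322560 + 141120 − 40320 + 8400 − 1344 + 168 − 16 + 1 = 148329.

148329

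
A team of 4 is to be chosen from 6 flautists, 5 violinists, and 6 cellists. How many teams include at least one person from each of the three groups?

1260

With no constraint there are C(17,4) = 2380 possible selections.
Subtract selections that omit an entire group: no flautists → C(11,4) = 330; no violinists → C(12,4) = 495; no cellists → C(11,4) = 330.
Add back selections omitting two groups (i.e. drawn from a single group): C(6,4) + C(5,4) + C(6,4) = 35.
By inclusion–exclusion: 2380 − 1155 + 35 = 1260.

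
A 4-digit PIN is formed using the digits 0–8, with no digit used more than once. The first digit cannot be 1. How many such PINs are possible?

2688

The first digit has 9−1 = 8 choices (anything except 1).
The remaining 3 digits are filled from the other 8 symbols without repetition: 8 × 7 × 6 = 336.
Total: 8 × 336 = 2688.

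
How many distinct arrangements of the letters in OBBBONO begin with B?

60

With the first slot taken by B, it remains to arrange the other 6 letters (OBBONO).
Those 6 letters have B appearing twice and O appearing 3 times, giving (6)!/(3!·2!) = 60.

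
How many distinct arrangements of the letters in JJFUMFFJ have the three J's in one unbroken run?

Treat the 3 copies of J as a single block. The multiset to arrange is then {JJJ, F, F, F, M, U}, 6 items in all.
That gives (6)!/(3!) = 120 arrangements.

120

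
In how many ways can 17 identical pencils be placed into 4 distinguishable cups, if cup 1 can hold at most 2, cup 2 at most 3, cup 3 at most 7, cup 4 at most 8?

Without the upper bounds there are C(20,3) = 1140 ways to split 17 among 4 cups.
Subtract solutions that violate a single cap (substitute x_i' = x_i − (cap_i+1)): x_1 ≥ 3 gives C(17,3) = 680; x_2 ≥ 4 gives C(16,3) = 560; x_3 ≥ 8 gives C(12,3) = 220; x_4 ≥ 9 gives C(11,3) = 165. Together 1625.
Add back pairs where two caps are both exceeded: 286 + 84 + 56 + 56 + 35 + 1 = 518.
Subtract triples: 10 + 4 + 0 + 0 = 14.
By inclusion–exclusion the count is 1140 − 1625 + 518 − 14 = 19.

19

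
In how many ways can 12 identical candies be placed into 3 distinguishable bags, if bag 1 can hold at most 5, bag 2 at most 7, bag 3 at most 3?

Ignoring the caps, the number of non-negative solutions to x_1+…+x_3 = 12 is C(14,2) = 91.
Subtract solutions that violate a single cap (substitute x_i' = x_i − (cap_i+1)): x_1 ≥ 6 gives C(8,2) = 28; x_2 ≥ 8 gives C(6,2) = 15; x_3 ≥ 4 gives C(10,2) = 45. Together 88.
Add back pairs where two caps are both exceeded: 0 + 6 + 1 = 7.
By inclusion–exclusion the count is 91 − 88 + 7 = 10.

10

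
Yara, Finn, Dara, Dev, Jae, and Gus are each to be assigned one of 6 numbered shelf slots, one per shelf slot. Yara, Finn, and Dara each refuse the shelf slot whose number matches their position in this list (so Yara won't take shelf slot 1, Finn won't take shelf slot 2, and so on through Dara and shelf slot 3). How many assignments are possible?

Let Aᵢ (for i ∈ {1, 2, 3}) be the placements that put person i in their forbidden shelf slot. Any j of these fix j positions, leaving (6−j)! ways to fill the rest, and there are C(3,j) ways to pick which j.
By inclusion–exclusion, the number of valid placements is Σ_{j=0}^{3} (−1)^j C(3,j)·(6−j)!.
Computing: 720 − 360 + 72 − 6 = 426.

426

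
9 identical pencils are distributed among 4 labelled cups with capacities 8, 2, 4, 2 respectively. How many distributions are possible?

44

Ignoring the caps, the number of non-negative solutions to x_1+…+x_4 = 9 is C(12,3) = 220.
Subtract solutions that violate a single cap (substitute x_i' = x_i − (cap_i+1)): x_1 ≥ 9 gives C(3,3) = 1; x_2 ≥ 3 gives C(9,3) = 84; x_3 ≥ 5 gives C(7,3) = 35; x_4 ≥ 3 gives C(9,3) = 84. Together 204.
Add back pairs where two caps are both exceeded: 0 + 0 + 0 + 4 + 20 + 4 = 28.
By inclusion–exclusion the count is 220 − 204 + 28 = 44.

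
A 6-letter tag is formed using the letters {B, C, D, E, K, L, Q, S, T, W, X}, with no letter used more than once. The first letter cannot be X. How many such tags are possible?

302400

The first letter has 11−1 = 10 choices (anything except X).
The remaining 5 letters are filled from the other 10 symbols without repetition: 10 × 9 × 8 × 7 × 6 = 30240.
Total: 10 × 30240 = 302400.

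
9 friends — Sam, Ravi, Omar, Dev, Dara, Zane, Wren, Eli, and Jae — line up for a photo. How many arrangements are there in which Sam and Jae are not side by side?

282240

There are 9! = 362880 arrangements in all. If Sam and Jae are adjacent, merging them into one block gives 2·(8)! = 80640 arrangements.
Complementary counting: 362880 − 80640 = 282240.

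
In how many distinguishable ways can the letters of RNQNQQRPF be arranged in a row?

15120

RNQNQQRPF has 9 letters with N appearing twice, Q appearing 3 times, and R appearing twice.
Dividing 9! = 362880 by 3!·2!·2! = 24 for the repeated letters gives 15120.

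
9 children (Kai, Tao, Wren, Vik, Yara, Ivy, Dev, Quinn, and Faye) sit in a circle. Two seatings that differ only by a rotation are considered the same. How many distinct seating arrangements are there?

40320

Seat Kai anywhere (absorbing the rotational symmetry), then permute the other 8: (8)! = 40320.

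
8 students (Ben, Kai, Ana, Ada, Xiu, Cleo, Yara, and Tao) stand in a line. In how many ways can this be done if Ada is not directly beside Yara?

30240

Of the 8! = 40320 arrangements, those with Ada and Yara adjacent number 2 × 7! = 10080 (treat the pair as a block with 2 internal orders).
Complementary counting: 40320 − 10080 = 30240.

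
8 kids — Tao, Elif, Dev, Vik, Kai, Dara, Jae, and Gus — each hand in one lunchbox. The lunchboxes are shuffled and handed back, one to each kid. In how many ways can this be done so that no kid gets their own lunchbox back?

14833

Let Aᵢ be the assignments in which kid i gets their own lunchbox. We want the size of the complement of A₁∪…∪A_8.
By inclusion–exclusion this is Σ_{j=0}^{8} (−1)^j C(8,j)·(8−j)!.
Computing: 40320 − 40320 + 20160 − 6720 + 1680 − 336 + 56 − 8 + 1 = 14833.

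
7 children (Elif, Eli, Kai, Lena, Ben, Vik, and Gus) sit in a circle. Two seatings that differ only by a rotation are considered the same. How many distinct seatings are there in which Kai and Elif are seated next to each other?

240

Treat {Kai, Elif} as one unit (2 internal orders) and seat the resulting 6 units around the table: (5)! circular arrangements.
So 2 × (5)! = 2 × 120 = 240.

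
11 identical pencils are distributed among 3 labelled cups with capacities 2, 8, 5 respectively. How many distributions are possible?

Ignoring the caps, the number of non-negative solutions to x_1+…+x_3 = 11 is C(13,2) = 78.
Subtract solutions that violate a single cap (substitute x_i' = x_i − (cap_i+1)): x_1 ≥ 3 gives C(10,2) = 45; x_2 ≥ 9 gives C(4,2) = 6; x_3 ≥ 6 gives C(7,2) = 21. Together 72.
Add back pairs where two caps are both exceeded: 0 + 6 + 0 = 6.
By inclusion–exclusion the count is 78 − 72 + 6 = 12.

12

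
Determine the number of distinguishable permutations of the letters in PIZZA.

60

The 5 letters of PIZZA have repeats: Z appearing twice.
Dividing 5! = 120 by 2! = 2 for the repeated letters gives 60.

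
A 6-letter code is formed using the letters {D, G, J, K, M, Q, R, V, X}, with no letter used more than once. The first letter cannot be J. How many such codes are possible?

The first letter has 9−1 = 8 choices (anything except J).
The remaining 5 letters are filled from the other 8 symbols without repetition: 8 × 7 × 6 × 5 × 4 = 6720.
Total: 8 × 6720 = 53760.

53760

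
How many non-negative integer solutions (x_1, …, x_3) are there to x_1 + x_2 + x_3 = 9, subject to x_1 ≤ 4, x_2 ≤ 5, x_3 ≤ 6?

By stars and bars, unrestricted non-negative solutions to x_1+…+x_3 = 9 number C(9+2,2) = 55.
Subtract solutions that violate a single cap (substitute x_i' = x_i − (cap_i+1)): x_1 ≥ 5 gives C(6,2) = 15; x_2 ≥ 6 gives C(5,2) = 10; x_3 ≥ 7 gives C(4,2) = 6. Together 31.
No two caps can be exceeded simultaneously, so the pair terms are all 0.
By inclusion–exclusion the count is 55 − 31 + 0 = 24.

24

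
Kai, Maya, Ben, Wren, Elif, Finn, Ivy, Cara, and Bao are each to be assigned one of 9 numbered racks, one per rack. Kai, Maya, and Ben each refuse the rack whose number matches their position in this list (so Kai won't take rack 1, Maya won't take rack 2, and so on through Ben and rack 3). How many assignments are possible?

256320

Let Aᵢ (for i ∈ {1, 2, 3}) be the placements that put person i in their forbidden rack. Any j of these fix j positions, leaving (9−j)! ways to fill the rest, and there are C(3,j) ways to pick which j.
By inclusion–exclusion, the number of valid placements is Σ_{j=0}^{3} (−1)^j C(3,j)·(9−j)!.
Computing: 362880 − 120960 + 15120 − 720 = 256320.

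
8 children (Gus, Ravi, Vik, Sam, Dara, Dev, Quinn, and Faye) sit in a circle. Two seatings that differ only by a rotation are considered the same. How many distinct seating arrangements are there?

5040

Fix one person's seat to break rotational symmetry; the remaining 7 people can be arranged in (7)! = 5040 ways.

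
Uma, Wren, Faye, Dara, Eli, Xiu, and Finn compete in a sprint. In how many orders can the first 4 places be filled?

This is an ordered selection of 4 from 7: P(7,4).
That gives 7 × 6 × 5 × 4 = 840.

840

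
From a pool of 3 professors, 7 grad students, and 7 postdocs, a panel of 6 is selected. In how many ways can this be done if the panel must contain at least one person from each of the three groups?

Unrestricted: C(17,6) = 12376 ways to pick any 6 of the 17.
Selections missing a whole group: no professors → C(14,6) = 3003; no grad students → C(10,6) = 210; no postdocs → C(10,6) = 210.
Add back selections omitting two groups (i.e. drawn from a single group): C(3,6) + C(7,6) + C(7,6) = 14.
By inclusion–exclusion: 12376 − 3423 + 14 = 8967.

8967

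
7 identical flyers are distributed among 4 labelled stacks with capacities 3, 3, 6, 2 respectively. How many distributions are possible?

46

Without the upper bounds there are C(10,3) = 120 ways to split 7 among 4 stacks.
Subtract solutions that violate a single cap (substitute x_i' = x_i − (cap_i+1)): x_1 ≥ 4 gives C(6,3) = 20; x_2 ≥ 4 gives C(6,3) = 20; x_3 ≥ 7 gives C(3,3) = 1; x_4 ≥ 3 gives C(7,3) = 35. Together 76.
Add back pairs where two caps are both exceeded: 0 + 0 + 1 + 0 + 1 + 0 = 2.
By inclusion–exclusion the count is 120 − 76 + 2 = 46.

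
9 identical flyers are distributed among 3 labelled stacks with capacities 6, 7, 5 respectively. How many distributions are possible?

Without the upper bounds there are C(11,2) = 55 ways to split 9 among 3 stacks.
Subtract solutions that violate a single cap (substitute x_i' = x_i − (cap_i+1)): x_1 ≥ 7 gives C(4,2) = 6; x_2 ≥ 8 gives C(3,2) = 3; x_3 ≥ 6 gives C(5,2) = 10. Together 19.
No two caps can be exceeded simultaneously, so the pair terms are all 0.
By inclusion–exclusion the count is 55 − 19 + 0 = 36.

36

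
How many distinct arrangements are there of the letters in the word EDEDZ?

EDEDZ has 5 letters with D appearing twice and E appearing twice.
The number of distinct arrangements is 5!/(2!·2!) = 120/4 = 30.

30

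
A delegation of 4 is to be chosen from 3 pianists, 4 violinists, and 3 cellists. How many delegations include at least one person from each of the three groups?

126

With no constraint there are C(10,4) = 210 possible selections.
Selections missing a whole group: no pianists → C(7,4) = 35; no violinists → C(6,4) = 15; no cellists → C(7,4) = 35.
Add back selections omitting two groups (i.e. drawn from a single group): C(3,4) + C(4,4) + C(3,4) = 1.
By inclusion–exclusion: 210 − 85 + 1 = 126.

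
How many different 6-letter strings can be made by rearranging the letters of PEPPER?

60

PEPPER has 6 letters with E appearing twice and P appearing 3 times.
So there are 6! / (3!·2!) = 60 distinguishable arrangements.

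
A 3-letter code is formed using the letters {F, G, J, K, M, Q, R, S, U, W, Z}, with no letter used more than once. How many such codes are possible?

This is a permutation of 3 out of 11: P(11,3) = 11!/8!.
11 × 10 × 9 = 990.

990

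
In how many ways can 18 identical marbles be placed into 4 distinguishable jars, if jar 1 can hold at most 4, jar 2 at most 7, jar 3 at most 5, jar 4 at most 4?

Without the upper bounds there are C(21,3) = 1330 ways to split 18 among 4 jars.
Subtract solutions that violate a single cap (substitute x_i' = x_i − (cap_i+1)): x_1 ≥ 5 gives C(16,3) = 560; x_2 ≥ 8 gives C(13,3) = 286; x_3 ≥ 6 gives C(15,3) = 455; x_4 ≥ 5 gives C(16,3) = 560. Together 1861.
Add back pairs where two caps are both exceeded: 56 + 120 + 165 + 35 + 56 + 120 = 552.
Subtract triples: 0 + 1 + 10 + 0 = 11.
By inclusion–exclusion the count is 1330 − 1861 + 552 − 11 = 10.

10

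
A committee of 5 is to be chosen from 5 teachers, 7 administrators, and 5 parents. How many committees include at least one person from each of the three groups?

With no constraint there are C(17,5) = 6188 possible selections.
Subtract selections that omit an entire group: no teachers → C(12,5) = 792; no administrators → C(10,5) = 252; no parents → C(12,5) = 792.
Add back selections omitting two groups (i.e. drawn from a single group): C(5,5) + C(7,5) + C(5,5) = 23.
By inclusion–exclusion: 6188 − 1836 + 23 = 4375.

4375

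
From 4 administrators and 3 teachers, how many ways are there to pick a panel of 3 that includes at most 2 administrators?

31

Split by how many administrators are chosen (0 through 2).
Sum: C(4,0)·C(3,3) + C(4,1)·C(3,2) + C(4,2)·C(3,1) = 1 + 12 + 18 = 31.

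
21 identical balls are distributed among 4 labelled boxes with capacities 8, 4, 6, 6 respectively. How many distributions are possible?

20

Ignoring the caps, the number of non-negative solutions to x_1+…+x_4 = 21 is C(24,3) = 2024.
Subtract solutions that violate a single cap (substitute x_i' = x_i − (cap_i+1)): x_1 ≥ 9 gives C(15,3) = 455; x_2 ≥ 5 gives C(19,3) = 969; x_3 ≥ 7 gives C(17,3) = 680; x_4 ≥ 7 gives C(17,3) = 680. Together 2784.
Add back pairs where two caps are both exceeded: 120 + 56 + 56 + 220 + 220 + 120 = 792.
Subtract triples: 1 + 1 + 0 + 10 = 12.
By inclusion–exclusion the count is 2024 − 2784 + 792 − 12 = 20.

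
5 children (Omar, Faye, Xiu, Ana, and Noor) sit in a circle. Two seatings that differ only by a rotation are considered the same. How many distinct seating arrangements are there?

Around a circle, 5 distinct people have 5!/5 = (4)! = 24 rotationally distinct seatings.

24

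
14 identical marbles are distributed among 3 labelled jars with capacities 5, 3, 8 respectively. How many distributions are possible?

6

Without the upper bounds there are C(16,2) = 120 ways to split 14 among 3 jars.
Subtract solutions that violate a single cap (substitute x_i' = x_i − (cap_i+1)): x_1 ≥ 6 gives C(10,2) = 45; x_2 ≥ 4 gives C(12,2) = 66; x_3 ≥ 9 gives C(7,2) = 21. Together 132.
Add back pairs where two caps are both exceeded: 15 + 0 + 3 = 18.
By inclusion–exclusion the count is 120 − 132 + 18 = 6.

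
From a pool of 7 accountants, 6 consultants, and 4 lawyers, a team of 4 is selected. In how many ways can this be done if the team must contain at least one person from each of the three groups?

With no constraint there are C(17,4) = 2380 possible selections.
Subtract selections that omit an entire group: no accountants → C(10,4) = 210; no consultants → C(11,4) = 330; no lawyers → C(13,4) = 715.
Add back selections omitting two groups (i.e. drawn from a single group): C(7,4) + C(6,4) + C(4,4) = 51.
By inclusion–exclusion: 2380 − 1255 + 51 = 1176.

1176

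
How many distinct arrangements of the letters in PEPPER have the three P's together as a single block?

12

Treat the 3 copies of P as a single block. The multiset to arrange is then {PPP, E, E, R}, 4 items in all.
That gives (4)!/(2!) = 12 arrangements.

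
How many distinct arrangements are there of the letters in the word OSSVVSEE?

The 8 letters of OSSVVSEE have repeats: E appearing twice, S appearing 3 times, and V appearing twice.
The number of distinct arrangements is 8!/(3!·2!·2!) = 40320/24 = 1680.

1680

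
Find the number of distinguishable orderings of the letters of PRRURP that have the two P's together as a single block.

Treat the 2 copies of P as a single block. The multiset to arrange is then {PP, R, R, R, U}, 5 items in all.
That gives (5)!/(3!) = 20 arrangements.

20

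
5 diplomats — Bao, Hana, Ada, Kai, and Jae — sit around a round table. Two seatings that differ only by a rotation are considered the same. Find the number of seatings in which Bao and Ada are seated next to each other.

12

Glue Bao and Ada into a block (2 internal orders). Seating 4 units around a circle gives (3)! arrangements.
So 2 × (3)! = 2 × 6 = 12.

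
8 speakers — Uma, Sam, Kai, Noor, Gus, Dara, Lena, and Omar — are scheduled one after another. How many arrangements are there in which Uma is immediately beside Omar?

10080

Treat {Uma, Omar} as a single unit. There are 7 units to order, and the pair itself can be ordered 2 ways.
So the count is 2·(7)! = 10080.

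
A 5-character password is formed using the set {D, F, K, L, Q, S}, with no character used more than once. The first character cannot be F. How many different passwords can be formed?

The first character has 6−1 = 5 choices (anything except F).
The remaining 4 characters are filled from the other 5 symbols without repetition: 5 × 4 × 3 × 2 = 120.
Total: 5 × 120 = 600.

600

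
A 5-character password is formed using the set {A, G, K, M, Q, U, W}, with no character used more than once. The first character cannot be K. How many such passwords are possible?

2160

The first character has 7−1 = 6 choices (anything except K).
The remaining 4 characters are filled from the other 6 symbols without repetition: 6 × 5 × 4 × 3 = 360.
Total: 6 × 360 = 2160.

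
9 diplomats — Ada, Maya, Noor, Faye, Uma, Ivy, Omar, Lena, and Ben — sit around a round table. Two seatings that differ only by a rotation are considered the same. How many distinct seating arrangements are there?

Fix one person's seat to break rotational symmetry; the remaining 8 people can be arranged in (8)! = 40320 ways.

40320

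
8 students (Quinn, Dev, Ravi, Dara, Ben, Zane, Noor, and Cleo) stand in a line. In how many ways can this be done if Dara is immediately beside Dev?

Treat {Dara, Dev} as a single unit. There are 7 units to order, and the pair itself can be ordered 2 ways.
So the count is 2·(7)! = 10080.

10080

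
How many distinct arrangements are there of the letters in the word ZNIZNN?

Letter multiplicities in ZNIZNN: I×1, N×3, Z×2.
So there are 6! / (3!·2!) = 60 distinguishable arrangements.

60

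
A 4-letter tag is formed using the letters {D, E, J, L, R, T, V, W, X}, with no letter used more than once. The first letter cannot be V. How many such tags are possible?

2688

The first letter has 9−1 = 8 choices (anything except V).
The remaining 3 letters are filled from the other 8 symbols without repetition: 8 × 7 × 6 = 336.
Total: 8 × 336 = 2688.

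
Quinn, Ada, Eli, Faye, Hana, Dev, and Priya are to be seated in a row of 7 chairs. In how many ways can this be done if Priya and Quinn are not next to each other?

There are 7! = 5040 arrangements in all. If Priya and Quinn are adjacent, merging them into one block gives 2·(6)! = 1440 arrangements.
Complementary counting: 5040 − 1440 = 3600.

3600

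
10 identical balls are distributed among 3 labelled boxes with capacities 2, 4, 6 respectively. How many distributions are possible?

Without the upper bounds there are C(12,2) = 66 ways to split 10 among 3 boxes.
Subtract solutions that violate a single cap (substitute x_i' = x_i − (cap_i+1)): x_1 ≥ 3 gives C(9,2) = 36; x_2 ≥ 5 gives C(7,2) = 21; x_3 ≥ 7 gives C(5,2) = 10. Together 67.
Add back pairs where two caps are both exceeded: 6 + 1 + 0 = 7.
By inclusion–exclusion the count is 66 − 67 + 7 = 6.

6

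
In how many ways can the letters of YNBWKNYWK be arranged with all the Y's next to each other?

5040

Treat the 2 copies of Y as a single block. The multiset to arrange is then {YY, B, K, K, N, N, W, W}, 8 items in all.
That gives (8)!/(2!·2!·2!) = 5040 arrangements.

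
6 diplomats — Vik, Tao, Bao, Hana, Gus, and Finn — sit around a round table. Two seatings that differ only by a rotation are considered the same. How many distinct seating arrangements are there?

Around a circle, 6 distinct people have 6!/6 = (5)! = 120 rotationally distinct seatings.

120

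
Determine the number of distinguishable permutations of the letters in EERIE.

The 5 letters of EERIE have repeats: E appearing 3 times.
Dividing 5! = 120 by 3! = 6 for the repeated letters gives 20.

20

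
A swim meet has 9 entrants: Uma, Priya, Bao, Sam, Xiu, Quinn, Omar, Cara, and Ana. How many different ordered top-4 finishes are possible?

There are 9 choices for 1st place, 8 for 2nd, and so on down to 6 for position 4.
That gives 9 × 8 × 7 × 6 = 3024.

3024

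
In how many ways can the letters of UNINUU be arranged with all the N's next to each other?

20

Treat the 2 copies of N as a single block. The multiset to arrange is then {NN, I, U, U, U}, 5 items in all.
That gives (5)!/(3!) = 20 arrangements.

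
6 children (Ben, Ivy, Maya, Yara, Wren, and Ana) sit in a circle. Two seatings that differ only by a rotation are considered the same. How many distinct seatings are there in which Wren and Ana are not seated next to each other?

72

Without the restriction there are (5)! = 120 seatings.
Seatings with Wren beside Ana: treat them as a block with 2 internal orders, giving 2 × (4)! = 48.
Subtracting, 120 − 48 = 72.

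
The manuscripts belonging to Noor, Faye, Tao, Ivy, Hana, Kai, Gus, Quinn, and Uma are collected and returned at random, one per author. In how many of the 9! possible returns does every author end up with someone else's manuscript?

133496

Count assignments avoiding every fixed point. For any j of the 9 authors fixed to their own manuscript, the other 9−j can be arranged in (9−j)! ways.
By inclusion–exclusion this is Σ_{j=0}^{9} (−1)^j C(9,j)·(9−j)!.
Computing: 362880 − 362880 + 181440 − 60480 + 15120 − 3024 + 504 − 72 + 9 − 1 = 133496.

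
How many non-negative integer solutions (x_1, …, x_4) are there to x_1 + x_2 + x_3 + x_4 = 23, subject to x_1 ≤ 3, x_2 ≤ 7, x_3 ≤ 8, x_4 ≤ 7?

10

Ignoring the caps, the number of non-negative solutions to x_1+…+x_4 = 23 is C(26,3) = 2600.
Subtract solutions that violate a single cap (substitute x_i' = x_i − (cap_i+1)): x_1 ≥ 4 gives C(22,3) = 1540; x_2 ≥ 8 gives C(18,3) = 816; x_3 ≥ 9 gives C(17,3) = 680; x_4 ≥ 8 gives C(18,3) = 816. Together 3852.
Add back pairs where two caps are both exceeded: 364 + 286 + 364 + 84 + 120 + 84 = 1302.
Subtract triples: 10 + 20 + 10 + 0 = 40.
By inclusion–exclusion the count is 2600 − 3852 + 1302 − 40 = 10.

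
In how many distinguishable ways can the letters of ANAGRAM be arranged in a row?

840

Letter multiplicities in ANAGRAM: A×3, G×1, M×1, N×1, R×1.
So there are 7! / (3!) = 840 distinguishable arrangements.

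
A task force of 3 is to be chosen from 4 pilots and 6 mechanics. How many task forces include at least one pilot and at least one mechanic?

96

Unrestricted: C(10,3) = 120 ways to pick any 3 of the 10.
Subtract selections that omit an entire group: no pilots → C(6,3) = 20; no mechanics → C(4,3) = 4.
Both groups omitted at once is impossible, so 120 − 24 = 96.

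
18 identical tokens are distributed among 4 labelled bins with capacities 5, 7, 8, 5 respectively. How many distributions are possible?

Ignoring the caps, the number of non-negative solutions to x_1+…+x_4 = 18 is C(21,3) = 1330.
Subtract solutions that violate a single cap (substitute x_i' = x_i − (cap_i+1)): x_1 ≥ 6 gives C(15,3) = 455; x_2 ≥ 8 gives C(13,3) = 286; x_3 ≥ 9 gives C(12,3) = 220; x_4 ≥ 6 gives C(15,3) = 455. Together 1416.
Add back pairs where two caps are both exceeded: 35 + 20 + 84 + 4 + 35 + 20 = 198.
By inclusion–exclusion the count is 1330 − 1416 + 198 = 112.

112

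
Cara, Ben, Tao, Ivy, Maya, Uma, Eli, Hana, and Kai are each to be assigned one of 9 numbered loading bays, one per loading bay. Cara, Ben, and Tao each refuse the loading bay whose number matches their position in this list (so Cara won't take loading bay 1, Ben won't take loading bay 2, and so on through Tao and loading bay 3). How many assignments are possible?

Let Aᵢ (for i ∈ {1, 2, 3}) be the placements that put person i in their forbidden loading bay. Any j of these fix j positions, leaving (9−j)! ways to fill the rest, and there are C(3,j) ways to pick which j.
By inclusion–exclusion, the number of valid placements is Σ_{j=0}^{3} (−1)^j C(3,j)·(9−j)!.
Computing: 362880 − 120960 + 15120 − 720 = 256320.

256320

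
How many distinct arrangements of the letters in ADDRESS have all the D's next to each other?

360

Treat the 2 copies of D as a single block. The multiset to arrange is then {DD, A, E, R, S, S}, 6 items in all.
That gives (6)!/(2!) = 360 arrangements.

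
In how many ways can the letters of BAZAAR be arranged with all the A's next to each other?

Treat the 3 copies of A as a single block. The multiset to arrange is then {AAA, B, R, Z}, 4 items in all.
All 4 items are distinct, so there are (4)! = 24 arrangements.

24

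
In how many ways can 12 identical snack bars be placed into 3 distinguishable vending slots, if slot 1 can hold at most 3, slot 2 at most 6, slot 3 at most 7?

14

By stars and bars, unrestricted non-negative solutions to x_1+…+x_3 = 12 number C(12+2,2) = 91.
Subtract solutions that violate a single cap (substitute x_i' = x_i − (cap_i+1)): x_1 ≥ 4 gives C(10,2) = 45; x_2 ≥ 7 gives C(7,2) = 21; x_3 ≥ 8 gives C(6,2) = 15. Together 81.
Add back pairs where two caps are both exceeded: 3 + 1 + 0 = 4.
By inclusion–exclusion the count is 91 − 81 + 4 = 14.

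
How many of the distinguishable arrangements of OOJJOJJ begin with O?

15

With the first slot taken by O, it remains to arrange the other 6 letters (OJJOJJ).
Those 6 letters have J appearing 4 times and O appearing twice, giving (6)!/(4!·2!) = 15.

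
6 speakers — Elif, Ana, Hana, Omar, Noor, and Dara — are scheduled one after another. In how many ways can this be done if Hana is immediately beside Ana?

240

Glue Hana and Ana into one block (2 internal orders), leaving 5 units to arrange in a row.
So the count is 2·(5)! = 240.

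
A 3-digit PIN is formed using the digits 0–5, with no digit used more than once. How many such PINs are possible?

With no repetition, fill the 3 digits in order: 6 choices, then 5, down to 4.
6 × 5 × 4 = 120.

120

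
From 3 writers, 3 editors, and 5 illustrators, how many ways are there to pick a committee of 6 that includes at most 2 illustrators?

181

Split by how many illustrators are chosen (0 through 2).
Sum: C(5,0)·C(6,6) + C(5,1)·C(6,5) + C(5,2)·C(6,4) = 1 + 30 + 150 = 181.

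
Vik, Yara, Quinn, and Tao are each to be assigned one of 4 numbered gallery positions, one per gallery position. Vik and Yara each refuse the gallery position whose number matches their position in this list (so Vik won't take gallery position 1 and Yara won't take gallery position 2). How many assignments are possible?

Let Aᵢ (for i ∈ {1, 2}) be the placements that put person i in their forbidden gallery position. Any j of these fix j positions, leaving (4−j)! ways to fill the rest, and there are C(2,j) ways to pick which j.
By inclusion–exclusion, the number of valid placements is Σ_{j=0}^{2} (−1)^j C(2,j)·(4−j)!.
Computing: 24 − 12 + 2 = 14.

14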